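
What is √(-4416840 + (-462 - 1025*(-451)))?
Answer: I*√3955027 ≈ 1988.7*I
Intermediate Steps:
√(-4416840 + (-462 - 1025*(-451))) = √(-4416840 + (-462 + 462275)) = √(-4416840 + 461813) = √(-3955027) = I*√3955027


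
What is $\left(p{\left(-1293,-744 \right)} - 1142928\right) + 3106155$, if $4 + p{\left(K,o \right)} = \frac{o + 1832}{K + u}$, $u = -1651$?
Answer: $\frac{90308241}{46} \approx 1.9632 \cdot 10^{6}$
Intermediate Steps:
$p{\left(K,o \right)} = -4 + \frac{1832 + o}{-1651 + K}$ ($p{\left(K,o \right)} = -4 + \frac{o + 1832}{K - 1651} = -4 + \frac{1832 + o}{-1651 + K}$)
$\left(p{\left(-1293,-744 \right)} - 1142928\right) + 3106155 = \left(\frac{8436 - 744 - -5172}{-1651 - 1293} - 1142928\right) + 3106155 = \left(\frac{8436 - 744 + 5172}{-2944} - 1142928\right) + 3106155 = \left(\left(- \frac{1}{2944}\right) 12864 - 1142928\right) + 3106155 = \left(- \frac{201}{46} - 1142928\right) + 3106155 = - \frac{52574889}{46} + 3106155 = \frac{90308241}{46}$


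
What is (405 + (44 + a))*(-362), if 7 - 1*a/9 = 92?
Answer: 114392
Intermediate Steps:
a = -765 (a = 63 - 9*92 = 63 - 828 = -765)
(405 + (44 + a))*(-362) = (405 + (44 - 765))*(-362) = (405 - 721)*(-362) = -316*(-362) = 114392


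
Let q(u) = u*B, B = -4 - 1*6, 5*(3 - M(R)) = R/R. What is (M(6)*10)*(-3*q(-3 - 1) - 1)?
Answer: -3388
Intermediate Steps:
M(R) = 14/5 (M(R) = 3 - R/(5*R) = 3 - 1/5*1 = 3 - 1/5 = 14/5)
B = -10 (B = -4 - 6 = -10)
q(u) = -10*u (q(u) = u*(-10) = -10*u)
(M(6)*10)*(-3*q(-3 - 1) - 1) = ((14/5)*10)*(-(-30)*(-3 - 1) - 1) = 28*(-(-30)*(-4) - 1) = 28*(-3*40 - 1) = 28*(-120 - 1) = 28*(-121) = -3388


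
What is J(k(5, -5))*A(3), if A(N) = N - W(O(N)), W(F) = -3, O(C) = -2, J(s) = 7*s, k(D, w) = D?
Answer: 210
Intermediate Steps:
A(N) = 3 + N (A(N) = N - 1*(-3) = N + 3 = 3 + N)
J(k(5, -5))*A(3) = (7*5)*(3 + 3) = 35*6 = 210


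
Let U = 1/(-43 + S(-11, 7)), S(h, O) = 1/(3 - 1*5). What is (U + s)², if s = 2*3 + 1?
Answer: 368449/7569 ≈ 48.679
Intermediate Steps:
s = 7 (s = 6 + 1 = 7)
S(h, O) = -½ (S(h, O) = 1/(3 - 5) = 1/(-2) = -½)
U = -2/87 (U = 1/(-43 - ½) = 1/(-87/2) = -2/87 ≈ -0.022988)
(U + s)² = (-2/87 + 7)² = (607/87)² = 368449/7569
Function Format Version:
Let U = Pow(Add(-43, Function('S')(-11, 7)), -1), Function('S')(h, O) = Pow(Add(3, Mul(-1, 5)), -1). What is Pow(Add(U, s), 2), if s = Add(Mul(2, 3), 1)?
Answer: Rational(368449, 7569) ≈ 48.679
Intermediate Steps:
s = 7 (s = Add(6, 1) = 7)
Function('S')(h, O) = Rational(-1, 2) (Function('S')(h, O) = Pow(Add(3, -5), -1) = Pow(-2, -1) = Rational(-1, 2))
U = Rational(-2, 87) (U = Pow(Add(-43, Rational(-1, 2)), -1) = Pow(Rational(-87, 2), -1) = Rational(-2, 87) ≈ -0.022988)
Pow(Add(U, s), 2) = Pow(Add(Rational(-2, 87), 7), 2) = Pow(Rational(607, 87), 2) = Rational(368449, 7569)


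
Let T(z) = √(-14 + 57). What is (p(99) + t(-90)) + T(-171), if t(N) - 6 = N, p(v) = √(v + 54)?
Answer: -84 + √43 + 3*√17 ≈ -65.073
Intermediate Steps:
p(v) = √(54 + v)
t(N) = 6 + N
T(z) = √43
(p(99) + t(-90)) + T(-171) = (√(54 + 99) + (6 - 90)) + √43 = (√153 - 84) + √43 = (3*√17 - 84) + √43 = (-84 + 3*√17) + √43 = -84 + √43 + 3*√17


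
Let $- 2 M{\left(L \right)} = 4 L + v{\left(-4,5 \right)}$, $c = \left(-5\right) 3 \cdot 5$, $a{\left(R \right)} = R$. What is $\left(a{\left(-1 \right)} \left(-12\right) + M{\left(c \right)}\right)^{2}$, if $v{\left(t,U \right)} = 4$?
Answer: $25600$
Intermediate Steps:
$c = -75$ ($c = \left(-15\right) 5 = -75$)
$M{\left(L \right)} = -2 - 2 L$ ($M{\left(L \right)} = - \frac{4 L + 4}{2} = - \frac{4 + 4 L}{2} = -2 - 2 L$)
$\left(a{\left(-1 \right)} \left(-12\right) + M{\left(c \right)}\right)^{2} = \left(\left(-1\right) \left(-12\right) - -148\right)^{2} = \left(12 + \left(-2 + 150\right)\right)^{2} = \left(12 + 148\right)^{2} = 160^{2} = 25600$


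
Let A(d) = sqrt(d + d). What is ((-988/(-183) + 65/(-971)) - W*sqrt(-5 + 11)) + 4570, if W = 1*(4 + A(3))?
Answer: 811938305/177693 - 4*sqrt(6) ≈ 4559.5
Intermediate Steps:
A(d) = sqrt(2)*sqrt(d) (A(d) = sqrt(2*d) = sqrt(2)*sqrt(d))
W = 4 + sqrt(6) (W = 1*(4 + sqrt(2)*sqrt(3)) = 1*(4 + sqrt(6)) = 4 + sqrt(6) ≈ 6.4495)
((-988/(-183) + 65/(-971)) - W*sqrt(-5 + 11)) + 4570 = ((-988/(-183) + 65/(-971)) - (4 + sqrt(6))*sqrt(-5 + 11)) + 4570 = ((-988*(-1/183) + 65*(-1/971)) - (4 + sqrt(6))*sqrt(6)) + 4570 = ((988/183 - 65/971) - sqrt(6)*(4 + sqrt(6))) + 4570 = (947453/177693 - sqrt(6)*(4 + sqrt(6))) + 4570 = 813004463/177693 - sqrt(6)*(4 + sqrt(6))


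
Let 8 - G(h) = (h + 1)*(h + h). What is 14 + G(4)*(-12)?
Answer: 398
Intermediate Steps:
G(h) = 8 - 2*h*(1 + h) (G(h) = 8 - (h + 1)*(h + h) = 8 - (1 + h)*2*h = 8 - 2*h*(1 + h))
14 + G(4)*(-12) = 14 + (8 - 2*4 - 2*4**2)*(-12) = 14 + (8 - 8 - 2*16)*(-12) = 14 + (8 - 8 - 32)*(-12) = 14 - 32*(-12) = 14 + 384 = 398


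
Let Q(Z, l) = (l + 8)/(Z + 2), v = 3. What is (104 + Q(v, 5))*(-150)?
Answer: -15990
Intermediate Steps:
Q(Z, l) = (8 + l)/(2 + Z)
(104 + Q(v, 5))*(-150) = (104 + (8 + 5)/(2 + 3))*(-150) = (104 + 13/5)*(-150) = (533/5)*(-150) = -15990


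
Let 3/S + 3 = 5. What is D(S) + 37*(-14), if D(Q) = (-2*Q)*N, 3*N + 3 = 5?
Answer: -520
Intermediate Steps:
N = ⅔ (N = -1 + (⅓)*5 = -1 + 5/3 = ⅔ ≈ 0.66667)
S = 3/2 (S = 3/(-3 + 5) = 3/2 ≈ 1.5000)
D(Q) = -4*Q/3 (D(Q) = -2*Q*(⅔) = -4*Q/3)
D(S) + 37*(-14) = -4/3*3/2 + 37*(-14) = -2 - 518 = -520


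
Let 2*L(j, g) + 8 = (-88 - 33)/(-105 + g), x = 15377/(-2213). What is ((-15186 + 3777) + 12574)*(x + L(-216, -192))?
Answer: -1495886795/119502 ≈ -12518.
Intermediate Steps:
x = -15377/2213 (x = 15377*(-1/2213) = -15377/2213 ≈ -6.9485)
L(j, g) = -4 - 121/(2*(-105 + g)) (L(j, g) = -4 + ((-88 - 33)/(-105 + g))/2 = -4 + (-121/(-105 + g))/2 = -4 - 121/(2*(-105 + g)))
((-15186 + 3777) + 12574)*(x + L(-216, -192)) = ((-15186 + 3777) + 12574)*(-15377/2213 + (719 - 8*(-192))/(2*(-105 - 192))) = (-11409 + 12574)*(-15377/2213 + (½)*(719 + 1536)/(-297)) = 1165*(-15377/2213 + (½)*(-1/297)*2255) = 1165*(-15377/2213 - 205/54) = 1165*(-1284023/119502) = -1495886795/119502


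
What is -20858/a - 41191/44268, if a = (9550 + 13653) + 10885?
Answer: -8556841/5547822 ≈ -1.5424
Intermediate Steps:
a = 34088 (a = 23203 + 10885 = 34088)
-20858/a - 41191/44268 = -20858/34088 - 41191/44268 = -20858*1/34088 - 41191*1/44268 = -10429/17044 - 2423/2604 = -8556841/5547822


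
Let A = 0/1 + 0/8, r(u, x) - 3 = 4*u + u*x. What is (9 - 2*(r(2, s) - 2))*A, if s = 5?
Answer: 0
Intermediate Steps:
r(u, x) = 3 + 4*u + u*x (r(u, x) = 3 + (4*u + u*x) = 3 + 4*u + u*x)
A = 0 (A = 0*1 + 0*(⅛) = 0 + 0 = 0)
(9 - 2*(r(2, s) - 2))*A = (9 - 2*((3 + 4*2 + 2*5) - 2))*0 = (9 - 2*((3 + 8 + 10) - 2))*0 = (9 - 2*(21 - 2))*0 = (9 - 2*19)*0 = (9 - 38)*0 = -29*0 = 0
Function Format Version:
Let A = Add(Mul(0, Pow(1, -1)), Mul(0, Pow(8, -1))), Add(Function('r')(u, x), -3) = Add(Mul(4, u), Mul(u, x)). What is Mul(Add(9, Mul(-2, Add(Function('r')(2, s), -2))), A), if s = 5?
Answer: 0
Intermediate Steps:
Function('r')(u, x) = Add(3, Mul(4, u), Mul(u, x)) (Function('r')(u, x) = Add(3, Add(Mul(4, u), Mul(u, x))) = Add(3, Mul(4, u), Mul(u, x)))
A = 0 (A = Add(Mul(0, 1), Mul(0, Rational(1, 8))) = Add(0, 0) = 0)
Mul(Add(9, Mul(-2, Add(Function('r')(2, s), -2))), A) = Mul(Add(9, Mul(-2, Add(Add(3, Mul(4, 2), Mul(2, 5)), -2))), 0) = Mul(Add(9, Mul(-2, Add(Add(3, 8, 10), -2))), 0) = Mul(Add(9, Mul(-2, Add(21, -2))), 0) = Mul(Add(9, Mul(-2, 19)), 0) = Mul(Add(9, -38), 0) = Mul(-29, 0) = 0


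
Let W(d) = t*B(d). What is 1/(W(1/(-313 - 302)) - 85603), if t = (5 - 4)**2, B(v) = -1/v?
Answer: -1/84988 ≈ -1.1766e-5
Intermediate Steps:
t = 1 (t = 1**2 = 1)
W(d) = -1/d (W(d) = 1*(-1/d) = -1/d)
1/(W(1/(-313 - 302)) - 85603) = 1/(-1/(1/(-313 - 302)) - 85603) = 1/(-1/(1/(-615)) - 85603) = 1/(-1/(-1/615) - 85603) = 1/(-1*(-615) - 85603) = 1/(615 - 85603) = 1/(-84988) = -1/84988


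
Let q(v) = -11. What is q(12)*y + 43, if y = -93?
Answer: 1066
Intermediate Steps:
q(12)*y + 43 = -11*(-93) + 43 = 1023 + 43 = 1066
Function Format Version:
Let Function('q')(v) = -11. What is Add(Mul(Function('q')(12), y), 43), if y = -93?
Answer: 1066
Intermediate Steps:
Add(Mul(Function('q')(12), y), 43) = Add(Mul(-11, -93), 43) = Add(1023, 43) = 1066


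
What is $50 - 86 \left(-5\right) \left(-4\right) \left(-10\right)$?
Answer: $17250$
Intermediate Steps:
$50 - 86 \left(-5\right) \left(-4\right) \left(-10\right) = 50 - 86 \cdot 20 \left(-10\right) = 50 - -17200 = 50 + 17200 = 17250$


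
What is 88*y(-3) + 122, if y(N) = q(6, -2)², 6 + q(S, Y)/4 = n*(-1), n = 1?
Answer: 69114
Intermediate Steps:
q(S, Y) = -28 (q(S, Y) = -24 + 4*(1*(-1)) = -24 + 4*(-1) = -24 - 4 = -28)
y(N) = 784 (y(N) = (-28)² = 784)
88*y(-3) + 122 = 88*784 + 122 = 68992 + 122 = 69114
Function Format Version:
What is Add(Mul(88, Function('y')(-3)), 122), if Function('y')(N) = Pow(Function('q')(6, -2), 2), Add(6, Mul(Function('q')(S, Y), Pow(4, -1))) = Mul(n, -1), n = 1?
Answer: 69114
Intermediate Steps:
Function('q')(S, Y) = -28 (Function('q')(S, Y) = Add(-24, Mul(4, Mul(1, -1))) = Add(-24, Mul(4, -1)) = Add(-24, -4) = -28)
Function('y')(N) = 784 (Function('y')(N) = Pow(-28, 2) = 784)
Add(Mul(88, Function('y')(-3)), 122) = Add(Mul(88, 784), 122) = Add(68992, 122) = 69114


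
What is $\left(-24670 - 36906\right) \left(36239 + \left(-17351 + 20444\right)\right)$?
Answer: $-2421907232$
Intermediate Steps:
$\left(-24670 - 36906\right) \left(36239 + \left(-17351 + 20444\right)\right) = - 61576 \left(36239 + 3093\right) = \left(-61576\right) 39332 = -2421907232$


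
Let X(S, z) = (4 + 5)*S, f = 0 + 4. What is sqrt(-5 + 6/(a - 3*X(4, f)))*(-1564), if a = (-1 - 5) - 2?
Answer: -782*I*sqrt(16994)/29 ≈ -3515.3*I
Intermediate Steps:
f = 4
X(S, z) = 9*S
a = -8 (a = -6 - 2 = -8)
sqrt(-5 + 6/(a - 3*X(4, f)))*(-1564) = sqrt(-5 + 6/(-8 - 27*4))*(-1564) = sqrt(-5 + 6/(-8 - 3*36))*(-1564) = sqrt(-5 + 6/(-8 - 108))*(-1564) = sqrt(-5 + 6/(-116))*(-1564) = sqrt(-5 + 6*(-1/116))*(-1564) = sqrt(-5 - 3/58)*(-1564) = sqrt(-293/58)*(-1564) = (I*sqrt(16994)/58)*(-1564) = -782*I*sqrt(16994)/29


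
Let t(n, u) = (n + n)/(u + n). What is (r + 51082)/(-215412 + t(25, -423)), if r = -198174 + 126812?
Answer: 4035720/42867013 ≈ 0.094145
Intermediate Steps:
t(n, u) = 2*n/(n + u) (t(n, u) = (2*n)/(n + u) = 2*n/(n + u))
r = -71362
(r + 51082)/(-215412 + t(25, -423)) = (-71362 + 51082)/(-215412 + 2*25/(25 - 423)) = -20280/(-215412 + 2*25/(-398)) = -20280/(-215412 + 2*25*(-1/398)) = -20280/(-215412 - 25/199) = -20280/(-42867013/199) = -20280*(-199/42867013) = 4035720/42867013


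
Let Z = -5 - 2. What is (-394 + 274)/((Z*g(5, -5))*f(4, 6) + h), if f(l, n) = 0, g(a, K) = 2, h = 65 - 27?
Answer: -60/19 ≈ -3.1579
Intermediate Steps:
h = 38
Z = -7
(-394 + 274)/((Z*g(5, -5))*f(4, 6) + h) = (-394 + 274)/(-7*2*0 + 38) = -120/(-14*0 + 38) = -120/(0 + 38) = -120/38 = -120*1/38 = -60/19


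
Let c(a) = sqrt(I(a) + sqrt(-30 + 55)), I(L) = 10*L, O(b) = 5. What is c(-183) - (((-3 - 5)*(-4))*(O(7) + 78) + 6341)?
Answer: -8997 + 5*I*sqrt(73) ≈ -8997.0 + 42.72*I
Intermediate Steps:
c(a) = sqrt(5 + 10*a) (c(a) = sqrt(10*a + sqrt(-30 + 55)) = sqrt(10*a + sqrt(25)) = sqrt(10*a + 5) = sqrt(5 + 10*a))
c(-183) - (((-3 - 5)*(-4))*(O(7) + 78) + 6341) = sqrt(5 + 10*(-183)) - (((-3 - 5)*(-4))*(5 + 78) + 6341) = sqrt(5 - 1830) - (-8*(-4)*83 + 6341) = sqrt(-1825) - (32*83 + 6341) = 5*I*sqrt(73) - (2656 + 6341) = 5*I*sqrt(73) - 1*8997 = 5*I*sqrt(73) - 8997 = -8997 + 5*I*sqrt(73)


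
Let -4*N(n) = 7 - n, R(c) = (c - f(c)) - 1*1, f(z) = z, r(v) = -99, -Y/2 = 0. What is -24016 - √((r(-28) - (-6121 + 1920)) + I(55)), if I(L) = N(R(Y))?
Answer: -24016 - 10*√41 ≈ -24080.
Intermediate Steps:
Y = 0 (Y = -2*0 = 0)
R(c) = -1 (R(c) = (c - c) - 1*1 = 0 - 1 = -1)
N(n) = -7/4 + n/4 (N(n) = -(7 - n)/4 = -7/4 + n/4)
I(L) = -2 (I(L) = -7/4 + (¼)*(-1) = -7/4 - ¼ = -2)
-24016 - √((r(-28) - (-6121 + 1920)) + I(55)) = -24016 - √((-99 - (-6121 + 1920)) - 2) = -24016 - √((-99 - 1*(-4201)) - 2) = -24016 - √((-99 + 4201) - 2) = -24016 - √(4102 - 2) = -24016 - √4100 = -24016 - 10*√41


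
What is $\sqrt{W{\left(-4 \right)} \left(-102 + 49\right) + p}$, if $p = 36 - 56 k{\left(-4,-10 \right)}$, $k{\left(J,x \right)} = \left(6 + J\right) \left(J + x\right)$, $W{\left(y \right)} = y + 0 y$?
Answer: $2 \sqrt{454} \approx 42.615$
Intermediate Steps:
$W{\left(y \right)} = y$ ($W{\left(y \right)} = y + 0 = y$)
$p = 1604$ ($p = 36 - 56 \left(\left(-4\right)^{2} + 6 \left(-4\right) + 6 \left(-10\right) - -40\right) = 36 - 56 \left(16 - 24 - 60 + 40\right) = 36 - -1568 = 36 + 1568 = 1604$)
$\sqrt{W{\left(-4 \right)} \left(-102 + 49\right) + p} = \sqrt{- 4 \left(-102 + 49\right) + 1604} = \sqrt{\left(-4\right) \left(-53\right) + 1604} = \sqrt{212 + 1604} = \sqrt{1816} = 2 \sqrt{454}$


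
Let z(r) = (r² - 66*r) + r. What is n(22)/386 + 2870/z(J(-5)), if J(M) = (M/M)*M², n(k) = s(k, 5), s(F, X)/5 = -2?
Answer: -55891/19300 ≈ -2.8959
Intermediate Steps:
s(F, X) = -10 (s(F, X) = 5*(-2) = -10)
n(k) = -10
J(M) = M² (J(M) = 1*M² = M²)
z(r) = r² - 65*r
n(22)/386 + 2870/z(J(-5)) = -10/386 + 2870/(((-5)²*(-65 + (-5)²))) = -10*1/386 + 2870/((25*(-65 + 25))) = -5/193 + 2870/((25*(-40))) = -5/193 + 2870/(-1000) = -5/193 + 2870*(-1/1000) = -5/193 - 287/100 = -55891/19300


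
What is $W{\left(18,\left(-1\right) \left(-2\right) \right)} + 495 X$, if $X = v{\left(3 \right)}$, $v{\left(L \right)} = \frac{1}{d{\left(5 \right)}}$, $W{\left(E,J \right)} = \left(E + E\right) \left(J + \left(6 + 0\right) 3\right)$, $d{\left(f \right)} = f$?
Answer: $819$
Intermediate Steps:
$W{\left(E,J \right)} = 2 E \left(18 + J\right)$ ($W{\left(E,J \right)} = 2 E \left(J + 6 \cdot 3\right) = 2 E \left(J + 18\right) = 2 E \left(18 + J\right)$)
$v{\left(L \right)} = \frac{1}{5}$
$X = \frac{1}{5} \approx 0.2$
$W{\left(18,\left(-1\right) \left(-2\right) \right)} + 495 X = 2 \cdot 18 \left(18 - -2\right) + 495 \cdot \frac{1}{5} = 2 \cdot 18 \left(18 + 2\right) + 99 = 2 \cdot 18 \cdot 20 + 99 = 720 + 99 = 819$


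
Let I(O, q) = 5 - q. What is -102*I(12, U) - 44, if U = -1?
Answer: -656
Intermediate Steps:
-102*I(12, U) - 44 = -102*(5 - 1*(-1)) - 44 = -102*(5 + 1) - 44 = -102*6 - 44 = -612 - 44 = -656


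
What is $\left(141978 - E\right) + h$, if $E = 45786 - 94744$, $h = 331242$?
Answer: $522178$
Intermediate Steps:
$E = -48958$ ($E = 45786 - 94744 = -48958$)
$\left(141978 - E\right) + h = \left(141978 - -48958\right) + 331242 = \left(141978 + 48958\right) + 331242 = 190936 + 331242 = 522178$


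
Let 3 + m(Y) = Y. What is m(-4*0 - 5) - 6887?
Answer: -6895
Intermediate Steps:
m(Y) = -3 + Y
m(-4*0 - 5) - 6887 = (-3 + (-4*0 - 5)) - 6887 = (-3 + (0 - 5)) - 6887 = (-3 - 5) - 6887 = -8 - 6887 = -6895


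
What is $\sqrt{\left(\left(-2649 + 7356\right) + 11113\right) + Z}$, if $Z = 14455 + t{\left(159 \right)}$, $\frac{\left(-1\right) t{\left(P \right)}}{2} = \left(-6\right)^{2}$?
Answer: $\sqrt{30203} \approx 173.79$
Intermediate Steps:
$t{\left(P \right)} = -72$ ($t{\left(P \right)} = - 2 \left(-6\right)^{2} = \left(-2\right) 36 = -72$)
$Z = 14383$ ($Z = 14455 - 72 = 14383$)
$\sqrt{\left(\left(-2649 + 7356\right) + 11113\right) + Z} = \sqrt{\left(\left(-2649 + 7356\right) + 11113\right) + 14383} = \sqrt{\left(4707 + 11113\right) + 14383} = \sqrt{15820 + 14383} = \sqrt{30203}$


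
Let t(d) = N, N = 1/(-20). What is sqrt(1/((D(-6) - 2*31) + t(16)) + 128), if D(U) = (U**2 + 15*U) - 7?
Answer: 2*sqrt(193796367)/2461 ≈ 11.313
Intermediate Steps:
N = -1/20 ≈ -0.050000
t(d) = -1/20
D(U) = -7 + U**2 + 15*U
sqrt(1/((D(-6) - 2*31) + t(16)) + 128) = sqrt(1/(((-7 + (-6)**2 + 15*(-6)) - 2*31) - 1/20) + 128) = sqrt(1/(((-7 + 36 - 90) - 1*62) - 1/20) + 128) = sqrt(1/((-61 - 62) - 1/20) + 128) = sqrt(1/(-123 - 1/20) + 128) = sqrt(1/(-2461/20) + 128) = sqrt(-20/2461 + 128) = sqrt(314988/2461) = 2*sqrt(193796367)/2461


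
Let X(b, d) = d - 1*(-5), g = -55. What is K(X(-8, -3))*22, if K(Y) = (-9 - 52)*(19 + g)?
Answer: 48312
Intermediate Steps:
X(b, d) = 5 + d (X(b, d) = d + 5 = 5 + d)
K(Y) = 2196 (K(Y) = (-9 - 52)*(19 - 55) = -61*(-36) = 2196)
K(X(-8, -3))*22 = 2196*22 = 48312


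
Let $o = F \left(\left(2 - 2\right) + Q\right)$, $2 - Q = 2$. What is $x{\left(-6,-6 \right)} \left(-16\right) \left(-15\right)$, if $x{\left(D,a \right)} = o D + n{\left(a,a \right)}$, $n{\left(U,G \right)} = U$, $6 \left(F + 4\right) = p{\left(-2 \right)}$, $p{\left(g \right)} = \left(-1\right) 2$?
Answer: $-1440$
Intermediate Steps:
$Q = 0$ ($Q = 2 - 2 = 0$)
$p{\left(g \right)} = -2$
$F = - \frac{13}{3}$ ($F = -4 + \frac{1}{6} \left(-2\right) = -4 - \frac{1}{3} = - \frac{13}{3} \approx -4.3333$)
$o = 0$ ($o = - \frac{13 \left(\left(2 - 2\right) + 0\right)}{3} = - \frac{13 \left(0 + 0\right)}{3} = \left(- \frac{13}{3}\right) 0 = 0$)
$x{\left(D,a \right)} = a$ ($x{\left(D,a \right)} = 0 D + a = 0 + a = a$)
$x{\left(-6,-6 \right)} \left(-16\right) \left(-15\right) = \left(-6\right) \left(-16\right) \left(-15\right) = 96 \left(-15\right) = -1440$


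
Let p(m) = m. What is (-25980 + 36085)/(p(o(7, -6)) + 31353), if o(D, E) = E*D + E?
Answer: 2021/6261 ≈ 0.32279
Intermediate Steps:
o(D, E) = E + D*E (o(D, E) = D*E + E = E + D*E)
(-25980 + 36085)/(p(o(7, -6)) + 31353) = (-25980 + 36085)/(-6*(1 + 7) + 31353) = 10105/(-6*8 + 31353) = 10105/(-48 + 31353) = 10105/31305 = 10105*(1/31305) = 2021/6261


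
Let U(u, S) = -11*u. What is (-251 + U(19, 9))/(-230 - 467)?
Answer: 460/697 ≈ 0.65997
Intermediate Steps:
(-251 + U(19, 9))/(-230 - 467) = (-251 - 11*19)/(-230 - 467) = (-251 - 209)/(-697) = -460*(-1/697) = 460/697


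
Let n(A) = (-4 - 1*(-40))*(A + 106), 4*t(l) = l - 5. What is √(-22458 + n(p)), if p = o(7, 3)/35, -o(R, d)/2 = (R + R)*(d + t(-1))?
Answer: I*√467130/5 ≈ 136.69*I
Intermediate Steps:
t(l) = -5/4 + l/4 (t(l) = (l - 5)/4 = (-5 + l)/4 = -5/4 + l/4)
o(R, d) = -4*R*(-3/2 + d) (o(R, d) = -2*(R + R)*(d + (-5/4 + (¼)*(-1))) = -2*2*R*(d + (-5/4 - ¼)) = -2*2*R*(d - 3/2) = -2*2*R*(-3/2 + d) = -4*R*(-3/2 + d))
p = -6/5 (p = (2*7*(3 - 2*3))/35 = (2*7*(3 - 6))*(1/35) = (2*7*(-3))*(1/35) = -42*1/35 = -6/5 ≈ -1.2000)
n(A) = 3816 + 36*A (n(A) = (-4 + 40)*(106 + A) = 36*(106 + A) = 3816 + 36*A)
√(-22458 + n(p)) = √(-22458 + (3816 + 36*(-6/5))) = √(-22458 + (3816 - 216/5)) = √(-22458 + 18864/5) = √(-93426/5) = I*√467130/5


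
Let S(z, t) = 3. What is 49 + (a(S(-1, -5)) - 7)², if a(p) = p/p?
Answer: 85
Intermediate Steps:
a(p) = 1
49 + (a(S(-1, -5)) - 7)² = 49 + (1 - 7)² = 49 + (-6)² = 49 + 36 = 85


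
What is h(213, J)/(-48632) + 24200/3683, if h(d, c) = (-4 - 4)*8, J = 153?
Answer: 147141264/22388957 ≈ 6.5720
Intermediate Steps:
h(d, c) = -64 (h(d, c) = -8*8 = -64)
h(213, J)/(-48632) + 24200/3683 = -64/(-48632) + 24200/3683 = -64*(-1/48632) + 24200*(1/3683) = 8/6079 + 24200/3683 = 147141264/22388957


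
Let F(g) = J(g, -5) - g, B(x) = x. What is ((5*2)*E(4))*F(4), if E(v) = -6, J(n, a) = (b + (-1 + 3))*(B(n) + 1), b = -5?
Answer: 1140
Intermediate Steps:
J(n, a) = -3 - 3*n (J(n, a) = (-5 + (-1 + 3))*(n + 1) = (-5 + 2)*(1 + n) = -3*(1 + n) = -3 - 3*n)
F(g) = -3 - 4*g (F(g) = (-3 - 3*g) - g = -3 - 4*g)
((5*2)*E(4))*F(4) = ((5*2)*(-6))*(-3 - 4*4) = (10*(-6))*(-3 - 16) = -60*(-19) = 1140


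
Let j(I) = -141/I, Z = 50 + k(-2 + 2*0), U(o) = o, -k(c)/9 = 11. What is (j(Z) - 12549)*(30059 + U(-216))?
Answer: -18346282680/49 ≈ -3.7441e+8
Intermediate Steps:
k(c) = -99 (k(c) = -9*11 = -99)
Z = -49 (Z = 50 - 99 = -49)
(j(Z) - 12549)*(30059 + U(-216)) = (-141/(-49) - 12549)*(30059 - 216) = (-141*(-1/49) - 12549)*29843 = (141/49 - 12549)*29843 = -614760/49*29843 = -18346282680/49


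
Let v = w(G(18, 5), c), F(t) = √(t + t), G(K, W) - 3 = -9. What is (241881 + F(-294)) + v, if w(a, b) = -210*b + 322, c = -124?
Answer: 268243 + 14*I*√3 ≈ 2.6824e+5 + 24.249*I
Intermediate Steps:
G(K, W) = -6 (G(K, W) = 3 - 9 = -6)
F(t) = √2*√t (F(t) = √(2*t) = √2*√t)
w(a, b) = 322 - 210*b
v = 26362 (v = 322 - 210*(-124) = 322 + 26040 = 26362)
(241881 + F(-294)) + v = (241881 + √2*√(-294)) + 26362 = (241881 + √2*(7*I*√6)) + 26362 = (241881 + 14*I*√3) + 26362 = 268243 + 14*I*√3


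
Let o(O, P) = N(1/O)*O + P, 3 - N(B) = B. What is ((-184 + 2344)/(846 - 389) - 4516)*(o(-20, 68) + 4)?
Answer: -22678172/457 ≈ -49624.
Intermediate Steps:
N(B) = 3 - B
o(O, P) = P + O*(3 - 1/O) (o(O, P) = (3 - 1/O)*O + P = O*(3 - 1/O) + P = P + O*(3 - 1/O))
((-184 + 2344)/(846 - 389) - 4516)*(o(-20, 68) + 4) = ((-184 + 2344)/(846 - 389) - 4516)*((-1 + 68 + 3*(-20)) + 4) = (2160/457 - 4516)*((-1 + 68 - 60) + 4) = (2160*(1/457) - 4516)*(7 + 4) = (2160/457 - 4516)*11 = -2061652/457*11 = -22678172/457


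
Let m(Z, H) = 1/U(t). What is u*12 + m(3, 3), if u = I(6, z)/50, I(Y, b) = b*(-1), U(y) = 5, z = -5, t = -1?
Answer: 7/5 ≈ 1.4000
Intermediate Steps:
I(Y, b) = -b
m(Z, H) = ⅕ (m(Z, H) = 1/5 = ⅕)
u = ⅒ (u = -1*(-5)/50 = 5*(1/50) = ⅒ ≈ 0.10000)
u*12 + m(3, 3) = (⅒)*12 + ⅕ = 6/5 + ⅕ = 7/5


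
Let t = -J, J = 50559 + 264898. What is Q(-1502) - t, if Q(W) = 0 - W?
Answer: 316959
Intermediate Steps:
J = 315457
Q(W) = -W
t = -315457 (t = -1*315457 = -315457)
Q(-1502) - t = -1*(-1502) - 1*(-315457) = 1502 + 315457 = 316959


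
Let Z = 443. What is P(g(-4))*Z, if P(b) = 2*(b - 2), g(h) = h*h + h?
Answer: 8860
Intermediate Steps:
g(h) = h + h**2 (g(h) = h**2 + h = h + h**2)
P(b) = -4 + 2*b (P(b) = 2*(-2 + b) = -4 + 2*b)
P(g(-4))*Z = (-4 + 2*(-4*(1 - 4)))*443 = (-4 + 2*(-4*(-3)))*443 = (-4 + 2*12)*443 = (-4 + 24)*443 = 20*443 = 8860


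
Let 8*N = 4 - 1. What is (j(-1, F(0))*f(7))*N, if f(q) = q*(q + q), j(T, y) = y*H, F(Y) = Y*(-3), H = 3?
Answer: 0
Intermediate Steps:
F(Y) = -3*Y
j(T, y) = 3*y (j(T, y) = y*3 = 3*y)
f(q) = 2*q**2 (f(q) = q*(2*q) = 2*q**2)
N = 3/8 (N = (4 - 1)/8 = (1/8)*3 = 3/8 ≈ 0.37500)
(j(-1, F(0))*f(7))*N = ((3*(-3*0))*(2*7**2))*(3/8) = ((3*0)*(2*49))*(3/8) = (0*98)*(3/8) = 0*(3/8) = 0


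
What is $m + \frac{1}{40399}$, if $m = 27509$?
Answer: $\frac{1111336092}{40399} \approx 27509.0$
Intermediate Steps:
$m + \frac{1}{40399} = 27509 + \frac{1}{40399} = \frac{1111336092}{40399}$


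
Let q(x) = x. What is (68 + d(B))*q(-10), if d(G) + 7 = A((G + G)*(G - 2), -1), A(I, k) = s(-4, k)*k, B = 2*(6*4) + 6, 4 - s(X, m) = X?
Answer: -530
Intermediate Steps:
s(X, m) = 4 - X
B = 54 (B = 2*24 + 6 = 48 + 6 = 54)
A(I, k) = 8*k (A(I, k) = (4 - 1*(-4))*k = (4 + 4)*k = 8*k)
d(G) = -15 (d(G) = -7 + 8*(-1) = -7 - 8 = -15)
(68 + d(B))*q(-10) = (68 - 15)*(-10) = 53*(-10) = -530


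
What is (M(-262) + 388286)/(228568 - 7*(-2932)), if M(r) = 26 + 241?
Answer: 388553/249092 ≈ 1.5599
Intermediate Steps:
M(r) = 267
(M(-262) + 388286)/(228568 - 7*(-2932)) = (267 + 388286)/(228568 - 7*(-2932)) = 388553/(228568 + 20524) = 388553/249092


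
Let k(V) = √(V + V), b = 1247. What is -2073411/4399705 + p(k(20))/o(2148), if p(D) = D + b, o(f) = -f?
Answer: -9940118963/9450566340 - √10/1074 ≈ -1.0547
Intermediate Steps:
k(V) = √2*√V (k(V) = √(2*V) = √2*√V)
p(D) = 1247 + D (p(D) = D + 1247 = 1247 + D)
-2073411/4399705 + p(k(20))/o(2148) = -2073411/4399705 + (1247 + √2*√20)/((-1*2148)) = -2073411*1/4399705 + (1247 + √2*(2*√5))/(-2148) = -2073411/4399705 + (1247 + 2*√10)*(-1/2148) = -2073411/4399705 + (-1247/2148 - √10/1074) = -9940118963/9450566340 - √10/1074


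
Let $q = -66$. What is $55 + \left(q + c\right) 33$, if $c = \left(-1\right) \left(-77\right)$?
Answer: $418$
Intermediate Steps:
$c = 77$
$55 + \left(q + c\right) 33 = 55 + \left(-66 + 77\right) 33 = 55 + 11 \cdot 33 = 55 + 363 = 418$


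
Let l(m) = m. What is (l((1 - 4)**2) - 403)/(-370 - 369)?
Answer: 394/739 ≈ 0.53315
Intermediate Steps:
(l((1 - 4)**2) - 403)/(-370 - 369) = ((1 - 4)**2 - 403)/(-370 - 369) = ((-3)**2 - 403)/(-739) = (9 - 403)*(-1/739) = -394*(-1/739) = 394/739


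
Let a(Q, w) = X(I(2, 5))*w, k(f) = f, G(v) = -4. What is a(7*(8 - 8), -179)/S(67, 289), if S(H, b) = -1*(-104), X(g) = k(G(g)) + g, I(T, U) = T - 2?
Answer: 179/26 ≈ 6.8846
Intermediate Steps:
I(T, U) = -2 + T
X(g) = -4 + g
a(Q, w) = -4*w (a(Q, w) = (-4 + (-2 + 2))*w = (-4 + 0)*w = -4*w)
S(H, b) = 104
a(7*(8 - 8), -179)/S(67, 289) = -4*(-179)/104 = 716*(1/104) = 179/26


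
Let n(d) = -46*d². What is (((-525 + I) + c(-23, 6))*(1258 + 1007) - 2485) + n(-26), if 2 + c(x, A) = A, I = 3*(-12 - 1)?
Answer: -1301981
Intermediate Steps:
I = -39 (I = 3*(-13) = -39)
c(x, A) = -2 + A
(((-525 + I) + c(-23, 6))*(1258 + 1007) - 2485) + n(-26) = (((-525 - 39) + (-2 + 6))*(1258 + 1007) - 2485) - 46*(-26)² = ((-564 + 4)*2265 - 2485) - 46*676 = (-560*2265 - 2485) - 31096 = (-1268400 - 2485) - 31096 = -1270885 - 31096 = -1301981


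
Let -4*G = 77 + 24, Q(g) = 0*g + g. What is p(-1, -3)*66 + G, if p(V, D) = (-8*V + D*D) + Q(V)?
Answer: 4123/4 ≈ 1030.8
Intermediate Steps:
Q(g) = g (Q(g) = 0 + g = g)
p(V, D) = D² - 7*V (p(V, D) = (-8*V + D*D) + V = (-8*V + D²) + V = (D² - 8*V) + V = D² - 7*V)
G = -101/4 (G = -(77 + 24)/4 = -¼*101 = -101/4 ≈ -25.250)
p(-1, -3)*66 + G = ((-3)² - 7*(-1))*66 - 101/4 = (9 + 7)*66 - 101/4 = 16*66 - 101/4 = 1056 - 101/4 = 4123/4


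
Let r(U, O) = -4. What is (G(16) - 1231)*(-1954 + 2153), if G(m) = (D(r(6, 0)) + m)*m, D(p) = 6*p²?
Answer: 111639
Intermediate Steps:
G(m) = m*(96 + m) (G(m) = (6*(-4)² + m)*m = (6*16 + m)*m = (96 + m)*m = m*(96 + m))
(G(16) - 1231)*(-1954 + 2153) = (16*(96 + 16) - 1231)*(-1954 + 2153) = (16*112 - 1231)*199 = (1792 - 1231)*199 = 561*199 = 111639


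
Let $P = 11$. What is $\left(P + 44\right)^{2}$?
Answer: $3025$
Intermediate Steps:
$\left(P + 44\right)^{2} = \left(11 + 44\right)^{2} = 55^{2} = 3025$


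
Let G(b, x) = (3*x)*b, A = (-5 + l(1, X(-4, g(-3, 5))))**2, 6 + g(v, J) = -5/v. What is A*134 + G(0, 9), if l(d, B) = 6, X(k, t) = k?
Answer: 134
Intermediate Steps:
g(v, J) = -6 - 5/v
A = 1 (A = (-5 + 6)**2 = 1**2 = 1)
G(b, x) = 3*b*x
A*134 + G(0, 9) = 1*134 + 3*0*9 = 134 + 0 = 134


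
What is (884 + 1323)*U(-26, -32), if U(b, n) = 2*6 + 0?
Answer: 26484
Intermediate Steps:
U(b, n) = 12 (U(b, n) = 12 + 0 = 12)
(884 + 1323)*U(-26, -32) = (884 + 1323)*12 = 2207*12 = 26484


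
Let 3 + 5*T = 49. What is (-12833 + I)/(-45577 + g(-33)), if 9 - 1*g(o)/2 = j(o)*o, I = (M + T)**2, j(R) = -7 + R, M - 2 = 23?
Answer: 291584/1204975 ≈ 0.24198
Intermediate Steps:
T = 46/5 (T = -3/5 + (1/5)*49 = -3/5 + 49/5 = 46/5 ≈ 9.2000)
M = 25 (M = 2 + 23 = 25)
I = 29241/25 (I = (25 + 46/5)**2 = (171/5)**2 = 29241/25 ≈ 1169.6)
g(o) = 18 - 2*o*(-7 + o) (g(o) = 18 - 2*(-7 + o)*o = 18 - 2*o*(-7 + o))
(-12833 + I)/(-45577 + g(-33)) = (-12833 + 29241/25)/(-45577 + (18 - 2*(-33)*(-7 - 33))) = -291584/(25*(-45577 + (18 - 2*(-33)*(-40)))) = -291584/(25*(-45577 + (18 - 2640))) = -291584/(25*(-45577 - 2622)) = -291584/25/(-48199) = -291584/25*(-1/48199) = 291584/1204975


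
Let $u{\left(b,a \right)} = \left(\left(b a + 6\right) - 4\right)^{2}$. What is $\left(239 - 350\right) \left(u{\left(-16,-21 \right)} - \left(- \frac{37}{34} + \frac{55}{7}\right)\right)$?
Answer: $- \frac{3017919171}{238} \approx -1.268 \cdot 10^{7}$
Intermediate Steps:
$u{\left(b,a \right)} = \left(2 + a b\right)^{2}$ ($u{\left(b,a \right)} = \left(\left(a b + 6\right) - 4\right)^{2} = \left(\left(6 + a b\right) - 4\right)^{2} = \left(2 + a b\right)^{2}$)
$\left(239 - 350\right) \left(u{\left(-16,-21 \right)} - \left(- \frac{37}{34} + \frac{55}{7}\right)\right) = \left(239 - 350\right) \left(\left(2 - -336\right)^{2} - \left(- \frac{37}{34} + \frac{55}{7}\right)\right) = - 111 \left(\left(2 + 336\right)^{2} - \frac{1611}{238}\right) = - 111 \left(338^{2} + \left(- \frac{55}{7} + \frac{37}{34}\right)\right) = - 111 \left(114244 - \frac{1611}{238}\right) = \left(-111\right) \frac{27188461}{238} = - \frac{3017919171}{238}$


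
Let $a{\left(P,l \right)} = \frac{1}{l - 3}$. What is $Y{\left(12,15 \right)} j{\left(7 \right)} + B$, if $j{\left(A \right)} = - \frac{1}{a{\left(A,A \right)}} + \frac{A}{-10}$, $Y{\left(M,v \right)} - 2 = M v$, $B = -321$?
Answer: $- \frac{5882}{5} \approx -1176.4$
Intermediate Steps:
$a{\left(P,l \right)} = \frac{1}{-3 + l}$
$Y{\left(M,v \right)} = 2 + M v$
$j{\left(A \right)} = 3 - \frac{11 A}{10}$ ($j{\left(A \right)} = - \frac{1}{\frac{1}{-3 + A}} + \frac{A}{-10} = - (-3 + A) + A \left(- \frac{1}{10}\right) = \left(3 - A\right) - \frac{A}{10} = 3 - \frac{11 A}{10}$)
$Y{\left(12,15 \right)} j{\left(7 \right)} + B = \left(2 + 12 \cdot 15\right) \left(3 - \frac{77}{10}\right) - 321 = \left(2 + 180\right) \left(3 - \frac{77}{10}\right) - 321 = 182 \left(- \frac{47}{10}\right) - 321 = - \frac{4277}{5} - 321 = - \frac{5882}{5}$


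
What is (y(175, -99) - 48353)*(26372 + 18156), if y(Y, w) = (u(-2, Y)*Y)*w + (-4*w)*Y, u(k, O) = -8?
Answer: 7104308816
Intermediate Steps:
y(Y, w) = -12*Y*w (y(Y, w) = (-8*Y)*w + (-4*w)*Y = -8*Y*w - 4*Y*w = -12*Y*w)
(y(175, -99) - 48353)*(26372 + 18156) = (-12*175*(-99) - 48353)*(26372 + 18156) = (207900 - 48353)*44528 = 159547*44528 = 7104308816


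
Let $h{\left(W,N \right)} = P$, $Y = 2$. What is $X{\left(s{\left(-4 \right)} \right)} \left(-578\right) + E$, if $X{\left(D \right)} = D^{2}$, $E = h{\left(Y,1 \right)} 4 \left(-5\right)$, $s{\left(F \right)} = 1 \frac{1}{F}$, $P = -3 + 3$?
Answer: $- \frac{289}{8} \approx -36.125$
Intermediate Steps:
$P = 0$
$s{\left(F \right)} = \frac{1}{F}$
$h{\left(W,N \right)} = 0$
$E = 0$ ($E = 0 \cdot 4 \left(-5\right) = 0 \left(-5\right) = 0$)
$X{\left(s{\left(-4 \right)} \right)} \left(-578\right) + E = \left(\frac{1}{-4}\right)^{2} \left(-578\right) + 0 = \left(- \frac{1}{4}\right)^{2} \left(-578\right) + 0 = \frac{1}{16} \left(-578\right) + 0 = - \frac{289}{8} + 0 = - \frac{289}{8}$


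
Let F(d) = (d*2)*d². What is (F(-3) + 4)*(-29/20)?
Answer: 145/2 ≈ 72.500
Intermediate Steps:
F(d) = 2*d³ (F(d) = (2*d)*d² = 2*d³)
(F(-3) + 4)*(-29/20) = (2*(-3)³ + 4)*(-29/20) = (2*(-27) + 4)*(-29*1/20) = (-54 + 4)*(-29/20) = -50*(-29/20) = 145/2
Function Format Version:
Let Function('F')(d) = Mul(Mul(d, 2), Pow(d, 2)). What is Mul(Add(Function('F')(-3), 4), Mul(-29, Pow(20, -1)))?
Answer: Rational(145, 2) ≈ 72.500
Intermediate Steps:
Function('F')(d) = Mul(2, Pow(d, 3)) (Function('F')(d) = Mul(Mul(2, d), Pow(d, 2)) = Mul(2, Pow(d, 3)))
Mul(Add(Function('F')(-3), 4), Mul(-29, Pow(20, -1))) = Mul(Add(Mul(2, Pow(-3, 3)), 4), Mul(-29, Pow(20, -1))) = Mul(Add(Mul(2, -27), 4), Mul(-29, Rational(1, 20))) = Mul(Add(-54, 4), Rational(-29, 20)) = Mul(-50, Rational(-29, 20)) = Rational(145, 2)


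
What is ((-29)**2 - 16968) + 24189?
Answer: 8062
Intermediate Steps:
((-29)**2 - 16968) + 24189 = (841 - 16968) + 24189 = -16127 + 24189 = 8062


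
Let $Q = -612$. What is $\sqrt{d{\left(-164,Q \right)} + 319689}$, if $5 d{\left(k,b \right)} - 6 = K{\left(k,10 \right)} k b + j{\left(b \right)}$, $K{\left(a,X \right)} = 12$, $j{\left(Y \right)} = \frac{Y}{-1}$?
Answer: $\frac{\sqrt{14017395}}{5} \approx 748.8$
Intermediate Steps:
$j{\left(Y \right)} = - Y$ ($j{\left(Y \right)} = Y \left(-1\right) = - Y$)
$d{\left(k,b \right)} = \frac{6}{5} - \frac{b}{5} + \frac{12 b k}{5}$ ($d{\left(k,b \right)} = \frac{6}{5} + \frac{12 k b - b}{5} = \frac{6}{5} + \frac{12 b k - b}{5} = \frac{6}{5} + \frac{- b + 12 b k}{5} = \frac{6}{5} + \left(- \frac{b}{5} + \frac{12 b k}{5}\right) = \frac{6}{5} - \frac{b}{5} + \frac{12 b k}{5}$)
$\sqrt{d{\left(-164,Q \right)} + 319689} = \sqrt{\left(\frac{6}{5} - - \frac{612}{5} + \frac{12}{5} \left(-612\right) \left(-164\right)\right) + 319689} = \sqrt{\left(\frac{6}{5} + \frac{612}{5} + \frac{1204416}{5}\right) + 319689} = \sqrt{\frac{1205034}{5} + 319689} = \sqrt{\frac{2803479}{5}} = \frac{\sqrt{14017395}}{5}$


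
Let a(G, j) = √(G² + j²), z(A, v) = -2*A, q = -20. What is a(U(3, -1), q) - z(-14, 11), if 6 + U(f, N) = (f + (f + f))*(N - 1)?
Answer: -28 + 4*√61 ≈ 3.2410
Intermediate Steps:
U(f, N) = -6 + 3*f*(-1 + N) (U(f, N) = -6 + (f + (f + f))*(N - 1) = -6 + (f + 2*f)*(-1 + N) = -6 + (3*f)*(-1 + N) = -6 + 3*f*(-1 + N))
a(U(3, -1), q) - z(-14, 11) = √((-6 - 3*3 + 3*(-1)*3)² + (-20)²) - (-2)*(-14) = √((-6 - 9 - 9)² + 400) - 1*28 = √((-24)² + 400) - 28 = √(576 + 400) - 28 = √976 - 28 = 4*√61 - 28 = -28 + 4*√61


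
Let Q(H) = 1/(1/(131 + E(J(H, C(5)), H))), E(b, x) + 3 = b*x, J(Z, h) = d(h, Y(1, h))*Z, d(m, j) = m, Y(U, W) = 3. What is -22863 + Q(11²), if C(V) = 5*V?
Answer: 343290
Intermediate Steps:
J(Z, h) = Z*h (J(Z, h) = h*Z = Z*h)
E(b, x) = -3 + b*x
Q(H) = 128 + 25*H² (Q(H) = 1/(1/(131 + (-3 + (H*(5*5))*H))) = 1/(1/(131 + (-3 + (H*25)*H))) = 1/(1/(131 + (-3 + (25*H)*H))) = 1/(1/(131 + (-3 + 25*H²))) = 1/(1/(128 + 25*H²)) = 128 + 25*H²)
-22863 + Q(11²) = -22863 + (128 + 25*(11²)²) = -22863 + (128 + 25*121²) = -22863 + (128 + 25*14641) = -22863 + (128 + 366025) = -22863 + 366153 = 343290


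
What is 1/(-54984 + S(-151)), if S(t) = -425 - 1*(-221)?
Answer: -1/55188 ≈ -1.8120e-5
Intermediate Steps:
S(t) = -204 (S(t) = -425 + 221 = -204)
1/(-54984 + S(-151)) = 1/(-54984 - 204) = 1/(-55188) = -1/55188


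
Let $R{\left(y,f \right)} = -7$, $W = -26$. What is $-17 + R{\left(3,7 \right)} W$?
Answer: $165$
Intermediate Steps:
$-17 + R{\left(3,7 \right)} W = -17 - -182 = -17 + 182 = 165$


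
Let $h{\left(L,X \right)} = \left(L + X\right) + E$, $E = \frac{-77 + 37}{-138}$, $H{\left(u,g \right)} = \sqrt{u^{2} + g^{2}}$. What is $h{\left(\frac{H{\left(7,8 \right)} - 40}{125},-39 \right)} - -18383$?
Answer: $\frac{31643348}{1725} + \frac{\sqrt{113}}{125} \approx 18344.0$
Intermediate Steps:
$H{\left(u,g \right)} = \sqrt{g^{2} + u^{2}}$
$E = \frac{20}{69}$ ($E = \left(-40\right) \left(- \frac{1}{138}\right) = \frac{20}{69} \approx 0.28986$)
$h{\left(L,X \right)} = \frac{20}{69} + L + X$ ($h{\left(L,X \right)} = \left(L + X\right) + \frac{20}{69} = \frac{20}{69} + L + X$)
$h{\left(\frac{H{\left(7,8 \right)} - 40}{125},-39 \right)} - -18383 = \left(\frac{20}{69} + \frac{\sqrt{8^{2} + 7^{2}} - 40}{125} - 39\right) - -18383 = \left(\frac{20}{69} + \left(\sqrt{64 + 49} - 40\right) \frac{1}{125} - 39\right) + 18383 = \left(\frac{20}{69} + \left(\sqrt{113} - 40\right) \frac{1}{125} - 39\right) + 18383 = \left(\frac{20}{69} + \left(-40 + \sqrt{113}\right) \frac{1}{125} - 39\right) + 18383 = \left(\frac{20}{69} - \left(\frac{8}{25} - \frac{\sqrt{113}}{125}\right) - 39\right) + 18383 = \left(- \frac{67327}{1725} + \frac{\sqrt{113}}{125}\right) + 18383 = \frac{31643348}{1725} + \frac{\sqrt{113}}{125}$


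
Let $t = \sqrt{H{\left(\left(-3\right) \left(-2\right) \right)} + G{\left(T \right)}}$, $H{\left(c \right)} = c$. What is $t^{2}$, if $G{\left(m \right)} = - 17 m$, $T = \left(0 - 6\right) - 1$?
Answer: $125$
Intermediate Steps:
$T = -7$ ($T = -6 - 1 = -7$)
$t = 5 \sqrt{5}$ ($t = \sqrt{\left(-3\right) \left(-2\right) - -119} = \sqrt{6 + 119} = \sqrt{125} = 5 \sqrt{5} \approx 11.18$)
$t^{2} = \left(5 \sqrt{5}\right)^{2} = 125$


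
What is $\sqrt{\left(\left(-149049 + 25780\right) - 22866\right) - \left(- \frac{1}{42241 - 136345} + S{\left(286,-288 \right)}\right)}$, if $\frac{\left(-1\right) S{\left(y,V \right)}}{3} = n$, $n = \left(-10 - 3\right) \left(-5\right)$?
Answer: $\frac{i \sqrt{35899467707254}}{15684} \approx 382.02 i$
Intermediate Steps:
$n = 65$ ($n = \left(-13\right) \left(-5\right) = 65$)
$S{\left(y,V \right)} = -195$ ($S{\left(y,V \right)} = \left(-3\right) 65 = -195$)
$\sqrt{\left(\left(-149049 + 25780\right) - 22866\right) - \left(- \frac{1}{42241 - 136345} + S{\left(286,-288 \right)}\right)} = \sqrt{\left(\left(-149049 + 25780\right) - 22866\right) + \left(\frac{1}{42241 - 136345} - -195\right)} = \sqrt{\left(-123269 - 22866\right) + \left(\frac{1}{-94104} + 195\right)} = \sqrt{-146135 + \left(- \frac{1}{94104} + 195\right)} = \sqrt{-146135 + \frac{18350279}{94104}} = \sqrt{- \frac{13733537761}{94104}} = \frac{i \sqrt{35899467707254}}{15684}$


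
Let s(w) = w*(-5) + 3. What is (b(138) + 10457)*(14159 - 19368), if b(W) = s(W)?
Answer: -50891930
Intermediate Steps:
s(w) = 3 - 5*w (s(w) = -5*w + 3 = 3 - 5*w)
b(W) = 3 - 5*W
(b(138) + 10457)*(14159 - 19368) = ((3 - 5*138) + 10457)*(14159 - 19368) = ((3 - 690) + 10457)*(-5209) = (-687 + 10457)*(-5209) = 9770*(-5209) = -50891930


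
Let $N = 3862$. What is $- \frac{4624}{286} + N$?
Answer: $\frac{549954}{143} \approx 3845.8$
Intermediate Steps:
$- \frac{4624}{286} + N = - \frac{4624}{286} + 3862 = \left(-4624\right) \frac{1}{286} + 3862 = - \frac{2312}{143} + 3862 = \frac{549954}{143}$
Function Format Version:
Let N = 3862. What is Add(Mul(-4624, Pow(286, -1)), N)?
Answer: Rational(549954, 143) ≈ 3845.8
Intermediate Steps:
Add(Mul(-4624, Pow(286, -1)), N) = Add(Mul(-4624, Pow(286, -1)), 3862) = Add(Mul(-4624, Rational(1, 286)), 3862) = Add(Rational(-2312, 143), 3862) = Rational(549954, 143)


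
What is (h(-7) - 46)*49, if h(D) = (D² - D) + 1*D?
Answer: 147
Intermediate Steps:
h(D) = D² (h(D) = (D² - D) + D = D²)
(h(-7) - 46)*49 = ((-7)² - 46)*49 = (49 - 46)*49 = 3*49 = 147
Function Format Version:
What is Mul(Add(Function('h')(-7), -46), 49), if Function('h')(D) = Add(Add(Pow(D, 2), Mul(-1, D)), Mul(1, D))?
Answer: 147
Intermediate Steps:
Function('h')(D) = Pow(D, 2) (Function('h')(D) = Add(Add(Pow(D, 2), Mul(-1, D)), D) = Pow(D, 2))
Mul(Add(Function('h')(-7), -46), 49) = Mul(Add(Pow(-7, 2), -46), 49) = Mul(Add(49, -46), 49) = Mul(3, 49) = 147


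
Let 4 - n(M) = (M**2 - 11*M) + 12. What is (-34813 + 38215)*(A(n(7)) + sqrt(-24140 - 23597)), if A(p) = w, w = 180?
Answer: 612360 + 3402*I*sqrt(47737) ≈ 6.1236e+5 + 7.433e+5*I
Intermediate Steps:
n(M) = -8 - M**2 + 11*M (n(M) = 4 - ((M**2 - 11*M) + 12) = 4 - (12 + M**2 - 11*M) = 4 + (-12 - M**2 + 11*M) = -8 - M**2 + 11*M)
A(p) = 180
(-34813 + 38215)*(A(n(7)) + sqrt(-24140 - 23597)) = (-34813 + 38215)*(180 + sqrt(-24140 - 23597)) = 3402*(180 + sqrt(-47737)) = 3402*(180 + I*sqrt(47737)) = 612360 + 3402*I*sqrt(47737)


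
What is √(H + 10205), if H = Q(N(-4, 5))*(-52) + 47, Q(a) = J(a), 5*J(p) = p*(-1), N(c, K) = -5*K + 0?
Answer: 2*√2498 ≈ 99.960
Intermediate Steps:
N(c, K) = -5*K
J(p) = -p/5 (J(p) = (p*(-1))/5 = (-p)/5 = -p/5)
Q(a) = -a/5
H = -213 (H = -(-1)*5*(-52) + 47 = -⅕*(-25)*(-52) + 47 = 5*(-52) + 47 = -260 + 47 = -213)
√(H + 10205) = √(-213 + 10205) = √9992 = 2*√2498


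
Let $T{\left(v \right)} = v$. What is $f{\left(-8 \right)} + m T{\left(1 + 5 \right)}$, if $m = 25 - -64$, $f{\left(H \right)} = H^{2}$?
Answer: $598$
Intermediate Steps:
$m = 89$ ($m = 25 + 64 = 89$)
$f{\left(-8 \right)} + m T{\left(1 + 5 \right)} = \left(-8\right)^{2} + 89 \left(1 + 5\right) = 64 + 89 \cdot 6 = 64 + 534 = 598$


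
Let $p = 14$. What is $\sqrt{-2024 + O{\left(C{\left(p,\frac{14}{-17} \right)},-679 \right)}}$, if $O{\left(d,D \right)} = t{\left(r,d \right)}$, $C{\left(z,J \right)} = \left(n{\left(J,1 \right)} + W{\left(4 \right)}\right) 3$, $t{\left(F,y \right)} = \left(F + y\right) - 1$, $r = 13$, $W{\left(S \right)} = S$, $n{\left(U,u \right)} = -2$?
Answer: $i \sqrt{2006} \approx 44.788 i$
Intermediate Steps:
$t{\left(F,y \right)} = -1 + F + y$
$C{\left(z,J \right)} = 6$ ($C{\left(z,J \right)} = \left(-2 + 4\right) 3 = 2 \cdot 3 = 6$)
$O{\left(d,D \right)} = 12 + d$ ($O{\left(d,D \right)} = -1 + 13 + d = 12 + d$)
$\sqrt{-2024 + O{\left(C{\left(p,\frac{14}{-17} \right)},-679 \right)}} = \sqrt{-2024 + \left(12 + 6\right)} = \sqrt{-2024 + 18} = \sqrt{-2006} = i \sqrt{2006}$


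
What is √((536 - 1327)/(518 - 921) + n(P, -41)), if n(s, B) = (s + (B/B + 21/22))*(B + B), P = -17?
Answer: 57*√7474038/4433 ≈ 35.152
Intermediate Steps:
n(s, B) = 2*B*(43/22 + s) (n(s, B) = (s + (1 + 21*(1/22)))*(2*B) = (s + (1 + 21/22))*(2*B) = (s + 43/22)*(2*B) = (43/22 + s)*(2*B) = 2*B*(43/22 + s))
√((536 - 1327)/(518 - 921) + n(P, -41)) = √((536 - 1327)/(518 - 921) + (1/11)*(-41)*(43 + 22*(-17))) = √(-791/(-403) + (1/11)*(-41)*(43 - 374)) = √(-791*(-1/403) + (1/11)*(-41)*(-331)) = √(791/403 + 13571/11) = √(5477814/4433) = 57*√7474038/4433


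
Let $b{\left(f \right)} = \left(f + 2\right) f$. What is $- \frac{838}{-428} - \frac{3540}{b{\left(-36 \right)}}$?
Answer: $- \frac{5098}{5457} \approx -0.93421$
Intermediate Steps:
$b{\left(f \right)} = f \left(2 + f\right)$ ($b{\left(f \right)} = \left(2 + f\right) f = f \left(2 + f\right)$)
$- \frac{838}{-428} - \frac{3540}{b{\left(-36 \right)}} = - \frac{838}{-428} - \frac{3540}{\left(-36\right) \left(2 - 36\right)} = \left(-838\right) \left(- \frac{1}{428}\right) - \frac{3540}{\left(-36\right) \left(-34\right)} = \frac{419}{214} - \frac{3540}{1224} = \frac{419}{214} - \frac{295}{102} = - \frac{5098}{5457}$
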